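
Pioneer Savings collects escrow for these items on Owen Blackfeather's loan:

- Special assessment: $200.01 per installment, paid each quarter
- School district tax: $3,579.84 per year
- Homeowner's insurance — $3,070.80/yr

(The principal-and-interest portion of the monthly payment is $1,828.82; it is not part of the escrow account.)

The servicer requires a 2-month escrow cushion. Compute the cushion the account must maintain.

Special assessment = $200.01 × 4 = $800.04/yr
School district tax = $3,579.84/yr
Homeowner's insurance = $3,070.80/yr
Yearly total = $7,450.68
Base monthly escrow = $7,450.68 / 12 = $620.89
Reserve = 2 × $620.89 = $1,241.78

$1,241.78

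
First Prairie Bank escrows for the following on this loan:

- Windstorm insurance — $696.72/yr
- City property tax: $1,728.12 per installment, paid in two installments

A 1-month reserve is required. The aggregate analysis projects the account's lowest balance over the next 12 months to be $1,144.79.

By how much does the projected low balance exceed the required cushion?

$798.71

Windstorm insurance — $696.72 annually
City property tax — $1,728.12 × 2 = $3,456.24 annually
Total per year = $696.72 + $3,456.24 = $4,152.96
Per month = $4,152.96 / 12 = $346.08
Cushion = 1 × $346.08 = $346.08
Excess over cushion: $1,144.79 − $346.08 = $798.71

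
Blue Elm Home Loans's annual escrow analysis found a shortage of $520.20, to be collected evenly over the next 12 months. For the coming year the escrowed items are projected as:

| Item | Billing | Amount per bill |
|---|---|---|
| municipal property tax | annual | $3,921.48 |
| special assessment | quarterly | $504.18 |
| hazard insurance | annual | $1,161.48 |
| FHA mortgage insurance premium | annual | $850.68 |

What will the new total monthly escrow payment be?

Municipal property tax — $3,921.48 per year
Special assessment — $504.18 × 4 = $2,016.72 per year
Hazard insurance — $1,161.48 per year
FHA mortgage insurance premium — $850.68 per year
Total per year = $3,921.48 + $2,016.72 + $1,161.48 + $850.68 = $7,950.36
Base monthly escrow = $7,950.36 ÷ 12 = $662.53
Shortage spread = $520.20 ÷ 12 = $43.35/mo
Adjusted monthly = $662.53 + $43.35 = $705.88

$705.88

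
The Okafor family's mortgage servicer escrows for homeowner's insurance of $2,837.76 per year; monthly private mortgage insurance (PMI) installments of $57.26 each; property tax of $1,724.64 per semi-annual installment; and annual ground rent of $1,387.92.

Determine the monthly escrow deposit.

Homeowner's insurance = $2,837.76 per year
Private mortgage insurance (PMI) = $57.26 × 12 = $687.12 per year
Property tax = $1,724.64 × 2 = $3,449.28 per year
Ground rent = $1,387.92 per year
Yearly total = $8,362.08
Per month = $8,362.08 / 12 = $696.84

$696.84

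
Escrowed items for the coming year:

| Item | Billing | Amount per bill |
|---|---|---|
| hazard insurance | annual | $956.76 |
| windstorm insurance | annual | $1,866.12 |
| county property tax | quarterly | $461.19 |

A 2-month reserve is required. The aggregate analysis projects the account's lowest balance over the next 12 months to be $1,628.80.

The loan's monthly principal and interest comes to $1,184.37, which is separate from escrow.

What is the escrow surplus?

$850.86

Hazard insurance — $956.76/yr
Windstorm insurance — $1,866.12/yr
County property tax — $461.19 × 4 = $1,844.76/yr
Total annual escrow = $4,667.64
Monthly escrow = $4,667.64 / 12 = $388.97
Cushion = 2 × $388.97 = $777.94
Excess over cushion: $1,628.80 − $777.94 = $850.86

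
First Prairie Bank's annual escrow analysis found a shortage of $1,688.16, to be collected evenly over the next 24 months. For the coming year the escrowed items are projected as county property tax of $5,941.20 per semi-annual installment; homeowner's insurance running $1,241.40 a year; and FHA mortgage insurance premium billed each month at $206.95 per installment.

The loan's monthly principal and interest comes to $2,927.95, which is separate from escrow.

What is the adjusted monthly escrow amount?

$1,370.94

County property tax — $5,941.20 × 2 = $11,882.40 annually
Homeowner's insurance — $1,241.40 annually
FHA mortgage insurance premium — $206.95 × 12 = $2,483.40 annually
Yearly total = $15,607.20
Monthly = $15,607.20 ÷ 12 = $1,300.60
Monthly shortage recovery: $1,688.16 / 24 = $70.34
Adjusted monthly = $1,300.60 + $70.34 = $1,370.94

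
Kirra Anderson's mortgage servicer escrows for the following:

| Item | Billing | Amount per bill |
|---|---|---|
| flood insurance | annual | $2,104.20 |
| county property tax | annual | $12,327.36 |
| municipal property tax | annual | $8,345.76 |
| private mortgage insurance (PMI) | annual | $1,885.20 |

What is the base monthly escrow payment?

$2,055.21

Flood insurance: $2,104.20 annually
County property tax: $12,327.36 annually
Municipal property tax: $8,345.76 annually
Private mortgage insurance (PMI): $1,885.20 annually
Annual escrow total = $2,104.20 + $12,327.36 + $8,345.76 + $1,885.20 = $24,662.52
Monthly escrow = $24,662.52 ÷ 12 = $2,055.21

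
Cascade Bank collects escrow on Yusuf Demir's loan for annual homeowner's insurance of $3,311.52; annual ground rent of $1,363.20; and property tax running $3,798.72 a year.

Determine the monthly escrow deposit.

$706.12

Homeowner's insurance: $3,311.52 annually
Ground rent: $1,363.20 annually
Property tax: $3,798.72 annually
Total annual escrow = $3,311.52 + $1,363.20 + $3,798.72 = $8,473.44
Monthly escrow = $8,473.44 ÷ 12 = $706.12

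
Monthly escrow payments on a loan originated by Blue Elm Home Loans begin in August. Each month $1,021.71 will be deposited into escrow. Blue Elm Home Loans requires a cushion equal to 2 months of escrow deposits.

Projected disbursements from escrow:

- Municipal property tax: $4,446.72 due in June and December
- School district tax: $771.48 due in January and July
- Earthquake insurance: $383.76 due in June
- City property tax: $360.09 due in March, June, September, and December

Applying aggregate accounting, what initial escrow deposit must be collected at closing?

$2,293.65

Cushion = 2 × $1,021.71 = $2,043.42
Trial balance (start $0, +$1,021.71 each month, − disbursements):
  Aug: +$1,021.71 → $1,021.71
  Sep: +$1,021.71 − $360.09 → $1,683.33
  Oct: +$1,021.71 → $2,705.04
  Nov: +$1,021.71 → $3,726.75
  Dec: +$1,021.71 − $4,806.81 → -$58.35
  Jan: +$1,021.71 − $771.48 → $191.88
  Feb: +$1,021.71 → $1,213.59
  Mar: +$1,021.71 − $360.09 → $1,875.21
  Apr: +$1,021.71 → $2,896.92
  May: +$1,021.71 → $3,918.63
  Jun: +$1,021.71 − $5,190.57 → -$250.23
  Jul: +$1,021.71 − $771.48 → $0.00
Lowest trial balance = -$250.23 (Jun)
Initial deposit = cushion − low point = $2,043.42 − (-$250.23) = $2,293.65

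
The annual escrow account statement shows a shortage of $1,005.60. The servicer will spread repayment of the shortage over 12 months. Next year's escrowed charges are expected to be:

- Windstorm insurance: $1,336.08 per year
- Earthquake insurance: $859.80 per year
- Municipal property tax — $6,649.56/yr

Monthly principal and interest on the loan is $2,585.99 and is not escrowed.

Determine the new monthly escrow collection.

$820.92

Windstorm insurance = $1,336.08/yr
Earthquake insurance = $859.80/yr
Municipal property tax = $6,649.56/yr
Combined annual = $8,845.44
Monthly = $8,845.44 ÷ 12 = $737.12
Shortage per month = $1,005.60 ÷ 12 = $83.80
New monthly escrow = $737.12 + $83.80 = $820.92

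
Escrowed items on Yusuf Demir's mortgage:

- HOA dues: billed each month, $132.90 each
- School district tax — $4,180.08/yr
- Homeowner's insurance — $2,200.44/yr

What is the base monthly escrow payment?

HOA dues — $132.90 × 12 = $1,594.80 per year
School district tax — $4,180.08 per year
Homeowner's insurance — $2,200.44 per year
Yearly total = $1,594.80 + $4,180.08 + $2,200.44 = $7,975.32
Monthly escrow = $7,975.32 ÷ 12 = $664.61

$664.61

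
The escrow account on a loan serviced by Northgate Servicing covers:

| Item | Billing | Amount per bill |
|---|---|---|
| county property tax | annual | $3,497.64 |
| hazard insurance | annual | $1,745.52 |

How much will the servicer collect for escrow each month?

$436.93

County property tax: $3,497.64/yr
Hazard insurance: $1,745.52/yr
Total annual escrow = $5,243.16
Base monthly escrow = $5,243.16 ÷ 12 = $436.93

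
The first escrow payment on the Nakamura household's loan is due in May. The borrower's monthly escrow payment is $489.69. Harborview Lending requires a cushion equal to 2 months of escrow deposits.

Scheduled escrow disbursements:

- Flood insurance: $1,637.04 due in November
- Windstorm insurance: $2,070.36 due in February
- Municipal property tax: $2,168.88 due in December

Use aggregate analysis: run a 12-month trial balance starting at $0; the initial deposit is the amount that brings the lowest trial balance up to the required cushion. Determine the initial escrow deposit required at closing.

Cushion = 2 × $489.69 = $979.38
Trial balance (start $0, +$489.69 each month, − disbursements):
  May: +$489.69 → $489.69
  Jun: +$489.69 → $979.38
  Jul: +$489.69 → $1,469.07
  Aug: +$489.69 → $1,958.76
  Sep: +$489.69 → $2,448.45
  Oct: +$489.69 → $2,938.14
  Nov: +$489.69 − $1,637.04 → $1,790.79
  Dec: +$489.69 − $2,168.88 → $111.60
  Jan: +$489.69 → $601.29
  Feb: +$489.69 − $2,070.36 → -$979.38
  Mar: +$489.69 → -$489.69
  Apr: +$489.69 → $0.00
Lowest trial balance = -$979.38 (Feb)
Initial deposit = cushion − low point = $979.38 − (-$979.38) = $1,958.76

$1,958.76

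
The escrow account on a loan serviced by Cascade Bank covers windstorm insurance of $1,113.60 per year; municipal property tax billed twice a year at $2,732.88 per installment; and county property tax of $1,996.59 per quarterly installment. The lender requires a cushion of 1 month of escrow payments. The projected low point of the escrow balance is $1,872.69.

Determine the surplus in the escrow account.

$658.88

Windstorm insurance: $1,113.60 annually
Municipal property tax: $2,732.88 × 2 = $5,465.76 annually
County property tax: $1,996.59 × 4 = $7,986.36 annually
Annual escrow total = $1,113.60 + $5,465.76 + $7,986.36 = $14,565.72
Per month = $14,565.72 ÷ 12 = $1,213.81
Required reserve = 1 × $1,213.81 = $1,213.81
Surplus = $1,872.69 − $1,213.81 = $658.88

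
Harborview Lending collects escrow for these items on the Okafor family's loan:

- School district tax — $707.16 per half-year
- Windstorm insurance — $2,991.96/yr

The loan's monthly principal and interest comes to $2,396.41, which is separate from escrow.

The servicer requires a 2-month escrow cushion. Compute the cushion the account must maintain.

$734.38

School district tax — $707.16 × 2 = $1,414.32 per year
Windstorm insurance — $2,991.96 per year
Yearly total = $1,414.32 + $2,991.96 = $4,406.28
Monthly = $4,406.28 ÷ 12 = $367.19
Required cushion = 2 × $367.19 = $734.38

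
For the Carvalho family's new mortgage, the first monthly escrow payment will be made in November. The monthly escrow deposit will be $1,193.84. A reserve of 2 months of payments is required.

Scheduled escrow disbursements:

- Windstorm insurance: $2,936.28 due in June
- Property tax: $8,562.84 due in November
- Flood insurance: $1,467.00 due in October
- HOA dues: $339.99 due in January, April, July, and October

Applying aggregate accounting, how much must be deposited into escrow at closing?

Cushion = 2 × $1,193.84 = $2,387.68
Trial balance (start $0, +$1,193.84 each month, − disbursements):
  Nov: +$1,193.84 − $8,562.84 → -$7,369.00
  Dec: +$1,193.84 → -$6,175.16
  Jan: +$1,193.84 − $339.99 → -$5,321.31
  Feb: +$1,193.84 → -$4,127.47
  Mar: +$1,193.84 → -$2,933.63
  Apr: +$1,193.84 − $339.99 → -$2,079.78
  May: +$1,193.84 → -$885.94
  Jun: +$1,193.84 − $2,936.28 → -$2,628.38
  Jul: +$1,193.84 − $339.99 → -$1,774.53
  Aug: +$1,193.84 → -$580.69
  Sep: +$1,193.84 → $613.15
  Oct: +$1,193.84 − $1,806.99 → $0.00
Lowest trial balance = -$7,369.00 (Nov)
Initial deposit = cushion − low point = $2,387.68 − (-$7,369.00) = $9,756.68

$9,756.68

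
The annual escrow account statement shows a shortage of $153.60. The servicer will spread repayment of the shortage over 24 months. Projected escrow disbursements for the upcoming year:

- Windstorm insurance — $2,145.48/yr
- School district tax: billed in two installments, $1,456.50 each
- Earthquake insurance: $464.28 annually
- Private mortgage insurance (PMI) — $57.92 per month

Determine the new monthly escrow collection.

Windstorm insurance = $2,145.48/yr
School district tax = $1,456.50 × 2 = $2,913.00/yr
Earthquake insurance = $464.28/yr
Private mortgage insurance (PMI) = $57.92 × 12 = $695.04/yr
Yearly total = $6,217.80
Base monthly escrow = $6,217.80 ÷ 12 = $518.15
Monthly shortage recovery: $153.60 / 24 = $6.40
Adjusted monthly = $518.15 + $6.40 = $524.55

$524.55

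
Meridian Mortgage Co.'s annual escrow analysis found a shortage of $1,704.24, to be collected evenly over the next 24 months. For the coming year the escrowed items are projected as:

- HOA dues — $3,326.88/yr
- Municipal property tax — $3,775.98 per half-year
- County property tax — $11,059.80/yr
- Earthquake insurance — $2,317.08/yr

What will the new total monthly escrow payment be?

HOA dues = $3,326.88 per year
Municipal property tax = $3,775.98 × 2 = $7,551.96 per year
County property tax = $11,059.80 per year
Earthquake insurance = $2,317.08 per year
Yearly total = $3,326.88 + $7,551.96 + $11,059.80 + $2,317.08 = $24,255.72
Base monthly escrow = $24,255.72 / 12 = $2,021.31
Shortage per month = $1,704.24 ÷ 24 = $71.01
Adjusted monthly = $2,021.31 + $71.01 = $2,092.32

$2,092.32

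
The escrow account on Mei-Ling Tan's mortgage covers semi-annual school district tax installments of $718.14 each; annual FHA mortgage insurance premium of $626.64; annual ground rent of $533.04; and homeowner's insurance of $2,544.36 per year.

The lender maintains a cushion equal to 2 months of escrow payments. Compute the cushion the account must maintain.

$856.72

School district tax = $718.14 × 2 = $1,436.28
FHA mortgage insurance premium = $626.64
Ground rent = $533.04
Homeowner's insurance = $2,544.36
Annual escrow total = $1,436.28 + $626.64 + $533.04 + $2,544.36 = $5,140.32
Per month = $5,140.32 ÷ 12 = $428.36
Required cushion = 2 × $428.36 = $856.72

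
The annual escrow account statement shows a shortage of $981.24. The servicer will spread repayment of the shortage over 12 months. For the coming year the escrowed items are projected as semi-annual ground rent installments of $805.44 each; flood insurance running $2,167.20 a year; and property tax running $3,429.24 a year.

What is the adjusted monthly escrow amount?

$682.38

Ground rent: $805.44 × 2 = $1,610.88 annually
Flood insurance: $2,167.20 annually
Property tax: $3,429.24 annually
Annual escrow total = $1,610.88 + $2,167.20 + $3,429.24 = $7,207.32
Base monthly escrow = $7,207.32 ÷ 12 = $600.61
Shortage per month = $981.24 / 12 = $81.77
New monthly escrow = $600.61 + $81.77 = $682.38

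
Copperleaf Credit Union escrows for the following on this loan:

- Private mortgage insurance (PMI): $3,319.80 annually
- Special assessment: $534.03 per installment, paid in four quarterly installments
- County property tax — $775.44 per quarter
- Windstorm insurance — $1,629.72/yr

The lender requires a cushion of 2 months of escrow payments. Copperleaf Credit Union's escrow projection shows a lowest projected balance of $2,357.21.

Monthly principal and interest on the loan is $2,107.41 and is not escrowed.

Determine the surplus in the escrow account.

$659.31

Private mortgage insurance (PMI) — $3,319.80
Special assessment — $534.03 × 4 = $2,136.12
County property tax — $775.44 × 4 = $3,101.76
Windstorm insurance — $1,629.72
Combined annual = $10,187.40
Base monthly escrow = $10,187.40 ÷ 12 = $848.95
Required reserve = 2 × $848.95 = $1,697.90
Excess over cushion: $2,357.21 − $1,697.90 = $659.31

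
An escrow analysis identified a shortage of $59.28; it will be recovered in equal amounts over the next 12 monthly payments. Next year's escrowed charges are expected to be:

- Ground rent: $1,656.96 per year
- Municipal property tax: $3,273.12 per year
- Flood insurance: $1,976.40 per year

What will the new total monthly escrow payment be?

$580.48

Ground rent: $1,656.96/yr
Municipal property tax: $3,273.12/yr
Flood insurance: $1,976.40/yr
Combined annual = $1,656.96 + $3,273.12 + $1,976.40 = $6,906.48
Monthly = $6,906.48 / 12 = $575.54
Monthly shortage recovery: $59.28 / 12 = $4.94
New monthly escrow = $575.54 + $4.94 = $580.48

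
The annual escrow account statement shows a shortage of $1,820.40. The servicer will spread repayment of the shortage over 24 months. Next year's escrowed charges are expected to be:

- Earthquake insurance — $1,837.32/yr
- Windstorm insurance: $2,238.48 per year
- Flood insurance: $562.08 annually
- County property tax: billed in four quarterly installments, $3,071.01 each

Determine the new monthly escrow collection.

Earthquake insurance = $1,837.32 per year
Windstorm insurance = $2,238.48 per year
Flood insurance = $562.08 per year
County property tax = $3,071.01 × 4 = $12,284.04 per year
Annual escrow total = $16,921.92
Per month = $16,921.92 ÷ 12 = $1,410.16
Shortage per month = $1,820.40 / 24 = $75.85
Adjusted monthly = $1,410.16 + $75.85 = $1,486.01

$1,486.01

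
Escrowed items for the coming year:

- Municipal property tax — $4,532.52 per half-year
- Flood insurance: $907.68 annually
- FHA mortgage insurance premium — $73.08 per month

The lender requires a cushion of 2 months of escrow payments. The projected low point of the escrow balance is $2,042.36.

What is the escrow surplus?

$234.08

Municipal property tax: $4,532.52 × 2 = $9,065.04/yr
Flood insurance: $907.68/yr
FHA mortgage insurance premium: $73.08 × 12 = $876.96/yr
Total annual escrow = $9,065.04 + $907.68 + $876.96 = $10,849.68
Monthly escrow = $10,849.68 / 12 = $904.14
Cushion = 2 × $904.14 = $1,808.28
Excess over cushion: $2,042.36 − $1,808.28 = $234.08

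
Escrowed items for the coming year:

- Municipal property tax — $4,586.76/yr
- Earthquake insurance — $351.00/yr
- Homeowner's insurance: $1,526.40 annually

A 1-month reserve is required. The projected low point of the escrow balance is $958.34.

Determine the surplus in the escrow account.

Municipal property tax — $4,586.76 per year
Earthquake insurance — $351.00 per year
Homeowner's insurance — $1,526.40 per year
Total per year = $4,586.76 + $351.00 + $1,526.40 = $6,464.16
Monthly = $6,464.16 / 12 = $538.68
Cushion = 1 × $538.68 = $538.68
Excess over cushion: $958.34 − $538.68 = $419.66

$419.66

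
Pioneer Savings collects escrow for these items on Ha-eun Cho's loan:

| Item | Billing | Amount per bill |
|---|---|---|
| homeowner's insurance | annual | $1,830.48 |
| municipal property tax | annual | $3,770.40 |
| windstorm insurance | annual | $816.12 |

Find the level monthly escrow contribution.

Homeowner's insurance: $1,830.48/yr
Municipal property tax: $3,770.40/yr
Windstorm insurance: $816.12/yr
Total annual escrow = $6,417.00
Per month = $6,417.00 / 12 = $534.75

$534.75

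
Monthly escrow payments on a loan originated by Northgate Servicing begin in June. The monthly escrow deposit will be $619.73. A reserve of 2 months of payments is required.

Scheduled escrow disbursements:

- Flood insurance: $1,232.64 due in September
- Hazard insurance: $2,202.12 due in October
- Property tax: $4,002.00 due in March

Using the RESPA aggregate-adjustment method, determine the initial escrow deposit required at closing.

$2,478.92

Cushion = 2 × $619.73 = $1,239.46
Trial balance (start $0, +$619.73 each month, − disbursements):
  Jun: +$619.73 → $619.73
  Jul: +$619.73 → $1,239.46
  Aug: +$619.73 → $1,859.19
  Sep: +$619.73 − $1,232.64 → $1,246.28
  Oct: +$619.73 − $2,202.12 → -$336.11
  Nov: +$619.73 → $283.62
  Dec: +$619.73 → $903.35
  Jan: +$619.73 → $1,523.08
  Feb: +$619.73 → $2,142.81
  Mar: +$619.73 − $4,002.00 → -$1,239.46
  Apr: +$619.73 → -$619.73
  May: +$619.73 → $0.00
Lowest trial balance = -$1,239.46 (Mar)
Initial deposit = cushion − low point = $1,239.46 − (-$1,239.46) = $2,478.92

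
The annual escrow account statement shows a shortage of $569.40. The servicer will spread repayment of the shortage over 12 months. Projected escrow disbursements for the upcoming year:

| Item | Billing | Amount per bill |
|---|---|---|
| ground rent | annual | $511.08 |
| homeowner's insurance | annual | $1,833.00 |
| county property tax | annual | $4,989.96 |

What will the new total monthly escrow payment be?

$658.62

Ground rent — $511.08 annually
Homeowner's insurance — $1,833.00 annually
County property tax — $4,989.96 annually
Total per year = $7,334.04
Monthly = $7,334.04 / 12 = $611.17
Shortage spread = $569.40 / 12 = $47.45/mo
Adjusted monthly = $611.17 + $47.45 = $658.62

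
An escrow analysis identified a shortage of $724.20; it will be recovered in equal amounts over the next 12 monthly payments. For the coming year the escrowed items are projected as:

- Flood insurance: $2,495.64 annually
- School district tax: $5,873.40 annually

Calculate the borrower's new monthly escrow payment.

Flood insurance: $2,495.64/yr
School district tax: $5,873.40/yr
Total per year = $8,369.04
Monthly escrow = $8,369.04 / 12 = $697.42
Monthly shortage recovery: $724.20 / 12 = $60.35
Adjusted monthly = $697.42 + $60.35 = $757.77

$757.77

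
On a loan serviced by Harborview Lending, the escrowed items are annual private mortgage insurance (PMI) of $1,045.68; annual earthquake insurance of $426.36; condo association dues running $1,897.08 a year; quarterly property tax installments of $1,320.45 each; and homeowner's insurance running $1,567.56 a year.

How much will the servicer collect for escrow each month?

$851.54

Private mortgage insurance (PMI) — $1,045.68
Earthquake insurance — $426.36
Condo association dues — $1,897.08
Property tax — $1,320.45 × 4 = $5,281.80
Homeowner's insurance — $1,567.56
Total annual escrow = $10,218.48
Monthly escrow = $10,218.48 ÷ 12 = $851.54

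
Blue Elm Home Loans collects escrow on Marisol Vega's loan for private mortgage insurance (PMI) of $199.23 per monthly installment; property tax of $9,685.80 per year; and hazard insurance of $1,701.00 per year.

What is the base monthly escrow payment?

Private mortgage insurance (PMI) — $199.23 × 12 = $2,390.76
Property tax — $9,685.80
Hazard insurance — $1,701.00
Annual escrow total = $13,777.56
Monthly = $13,777.56 ÷ 12 = $1,148.13

$1,148.13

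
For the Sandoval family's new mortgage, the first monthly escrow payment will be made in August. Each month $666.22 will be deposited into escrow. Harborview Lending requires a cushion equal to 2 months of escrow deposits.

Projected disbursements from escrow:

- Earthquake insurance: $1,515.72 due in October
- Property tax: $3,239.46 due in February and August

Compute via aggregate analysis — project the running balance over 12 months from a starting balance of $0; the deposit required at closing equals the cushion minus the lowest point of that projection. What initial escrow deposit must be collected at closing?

$4,663.54

Cushion = 2 × $666.22 = $1,332.44
Trial balance (start $0, +$666.22 each month, − disbursements):
  Aug: +$666.22 − $3,239.46 → -$2,573.24
  Sep: +$666.22 → -$1,907.02
  Oct: +$666.22 − $1,515.72 → -$2,756.52
  Nov: +$666.22 → -$2,090.30
  Dec: +$666.22 → -$1,424.08
  Jan: +$666.22 → -$757.86
  Feb: +$666.22 − $3,239.46 → -$3,331.10
  Mar: +$666.22 → -$2,664.88
  Apr: +$666.22 → -$1,998.66
  May: +$666.22 → -$1,332.44
  Jun: +$666.22 → -$666.22
  Jul: +$666.22 → $0.00
Lowest trial balance = -$3,331.10 (Feb)
Initial deposit = cushion − low point = $1,332.44 − (-$3,331.10) = $4,663.54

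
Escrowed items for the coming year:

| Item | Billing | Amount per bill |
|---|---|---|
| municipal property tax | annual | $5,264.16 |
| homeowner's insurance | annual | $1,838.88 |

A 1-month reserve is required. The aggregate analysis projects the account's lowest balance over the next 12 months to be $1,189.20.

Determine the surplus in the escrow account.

Municipal property tax = $5,264.16 per year
Homeowner's insurance = $1,838.88 per year
Yearly total = $5,264.16 + $1,838.88 = $7,103.04
Monthly escrow = $7,103.04 ÷ 12 = $591.92
Required cushion = 1 × $591.92 = $591.92
Surplus = $1,189.20 − $591.92 = $597.28

$597.28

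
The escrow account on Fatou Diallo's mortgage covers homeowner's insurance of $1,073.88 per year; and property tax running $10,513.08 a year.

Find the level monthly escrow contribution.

$965.58

Homeowner's insurance — $1,073.88 per year
Property tax — $10,513.08 per year
Annual escrow total = $1,073.88 + $10,513.08 = $11,586.96
Base monthly escrow = $11,586.96 ÷ 12 = $965.58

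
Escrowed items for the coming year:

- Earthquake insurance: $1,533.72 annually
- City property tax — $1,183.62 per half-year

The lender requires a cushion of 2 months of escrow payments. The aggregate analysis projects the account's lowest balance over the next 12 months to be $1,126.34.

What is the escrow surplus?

$476.18

Earthquake insurance: $1,533.72 per year
City property tax: $1,183.62 × 2 = $2,367.24 per year
Total annual escrow = $1,533.72 + $2,367.24 = $3,900.96
Per month = $3,900.96 ÷ 12 = $325.08
Required cushion = 2 × $325.08 = $650.16
Excess over cushion: $1,126.34 − $650.16 = $476.18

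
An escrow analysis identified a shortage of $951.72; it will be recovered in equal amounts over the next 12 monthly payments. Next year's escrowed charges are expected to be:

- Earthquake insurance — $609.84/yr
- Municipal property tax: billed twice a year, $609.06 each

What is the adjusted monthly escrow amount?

Earthquake insurance: $609.84
Municipal property tax: $609.06 × 2 = $1,218.12
Yearly total = $1,827.96
Monthly = $1,827.96 / 12 = $152.33
Monthly shortage recovery: $951.72 ÷ 12 = $79.31
New monthly escrow = $152.33 + $79.31 = $231.64

$231.64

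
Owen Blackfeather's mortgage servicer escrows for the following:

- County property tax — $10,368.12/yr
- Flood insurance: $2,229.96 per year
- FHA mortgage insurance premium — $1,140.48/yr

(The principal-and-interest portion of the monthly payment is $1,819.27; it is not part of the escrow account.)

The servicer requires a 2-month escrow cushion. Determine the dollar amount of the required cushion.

County property tax: $10,368.12
Flood insurance: $2,229.96
FHA mortgage insurance premium: $1,140.48
Annual escrow total = $13,738.56
Per month = $13,738.56 ÷ 12 = $1,144.88
Required cushion = 2 × $1,144.88 = $2,289.76

$2,289.76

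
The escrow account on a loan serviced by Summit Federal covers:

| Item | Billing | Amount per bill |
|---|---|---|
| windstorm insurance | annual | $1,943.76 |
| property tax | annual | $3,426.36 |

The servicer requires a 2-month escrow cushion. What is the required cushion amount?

Windstorm insurance: $1,943.76/yr
Property tax: $3,426.36/yr
Combined annual = $5,370.12
Monthly = $5,370.12 ÷ 12 = $447.51
Reserve = 2 × $447.51 = $895.02

$895.02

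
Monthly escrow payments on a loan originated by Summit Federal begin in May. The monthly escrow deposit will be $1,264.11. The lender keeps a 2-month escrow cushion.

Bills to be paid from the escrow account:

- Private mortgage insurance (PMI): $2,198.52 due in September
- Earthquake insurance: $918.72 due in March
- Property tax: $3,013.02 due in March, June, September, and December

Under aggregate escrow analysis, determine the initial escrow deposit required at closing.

$4,432.23

Cushion = 2 × $1,264.11 = $2,528.22
Trial balance (start $0, +$1,264.11 each month, − disbursements):
  May: +$1,264.11 → $1,264.11
  Jun: +$1,264.11 − $3,013.02 → -$484.80
  Jul: +$1,264.11 → $779.31
  Aug: +$1,264.11 → $2,043.42
  Sep: +$1,264.11 − $5,211.54 → -$1,904.01
  Oct: +$1,264.11 → -$639.90
  Nov: +$1,264.11 → $624.21
  Dec: +$1,264.11 − $3,013.02 → -$1,124.70
  Jan: +$1,264.11 → $139.41
  Feb: +$1,264.11 → $1,403.52
  Mar: +$1,264.11 − $3,931.74 → -$1,264.11
  Apr: +$1,264.11 → $0.00
Lowest trial balance = -$1,904.01 (Sep)
Initial deposit = cushion − low point = $2,528.22 − (-$1,904.01) = $4,432.23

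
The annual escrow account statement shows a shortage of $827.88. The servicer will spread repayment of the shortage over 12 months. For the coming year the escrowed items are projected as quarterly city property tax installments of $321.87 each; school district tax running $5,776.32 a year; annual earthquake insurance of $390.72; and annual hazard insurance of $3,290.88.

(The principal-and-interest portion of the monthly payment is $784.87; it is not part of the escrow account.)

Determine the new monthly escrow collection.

City property tax = $321.87 × 4 = $1,287.48 annually
School district tax = $5,776.32 annually
Earthquake insurance = $390.72 annually
Hazard insurance = $3,290.88 annually
Annual escrow total = $1,287.48 + $5,776.32 + $390.72 + $3,290.88 = $10,745.40
Base monthly escrow = $10,745.40 / 12 = $895.45
Monthly shortage recovery: $827.88 ÷ 12 = $68.99
New monthly escrow = $895.45 + $68.99 = $964.44

$964.44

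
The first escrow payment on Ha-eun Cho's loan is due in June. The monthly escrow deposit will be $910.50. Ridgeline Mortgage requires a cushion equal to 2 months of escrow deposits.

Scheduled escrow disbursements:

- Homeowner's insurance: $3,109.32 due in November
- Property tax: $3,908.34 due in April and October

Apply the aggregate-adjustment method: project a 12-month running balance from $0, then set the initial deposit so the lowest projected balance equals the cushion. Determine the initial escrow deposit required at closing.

Cushion = 2 × $910.50 = $1,821.00
Trial balance (start $0, +$910.50 each month, − disbursements):
  Jun: +$910.50 → $910.50
  Jul: +$910.50 → $1,821.00
  Aug: +$910.50 → $2,731.50
  Sep: +$910.50 → $3,642.00
  Oct: +$910.50 − $3,908.34 → $644.16
  Nov: +$910.50 − $3,109.32 → -$1,554.66
  Dec: +$910.50 → -$644.16
  Jan: +$910.50 → $266.34
  Feb: +$910.50 → $1,176.84
  Mar: +$910.50 → $2,087.34
  Apr: +$910.50 − $3,908.34 → -$910.50
  May: +$910.50 → $0.00
Lowest trial balance = -$1,554.66 (Nov)
Initial deposit = cushion − low point = $1,821.00 − (-$1,554.66) = $3,375.66

$3,375.66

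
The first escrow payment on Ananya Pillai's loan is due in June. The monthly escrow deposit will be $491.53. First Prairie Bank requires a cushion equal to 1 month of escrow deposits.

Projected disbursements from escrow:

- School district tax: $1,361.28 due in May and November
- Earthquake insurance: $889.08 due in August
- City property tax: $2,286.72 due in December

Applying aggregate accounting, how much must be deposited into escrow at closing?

$1,587.90

Cushion = 1 × $491.53 = $491.53
Trial balance (start $0, +$491.53 each month, − disbursements):
  Jun: +$491.53 → $491.53
  Jul: +$491.53 → $983.06
  Aug: +$491.53 − $889.08 → $585.51
  Sep: +$491.53 → $1,077.04
  Oct: +$491.53 → $1,568.57
  Nov: +$491.53 − $1,361.28 → $698.82
  Dec: +$491.53 − $2,286.72 → -$1,096.37
  Jan: +$491.53 → -$604.84
  Feb: +$491.53 → -$113.31
  Mar: +$491.53 → $378.22
  Apr: +$491.53 → $869.75
  May: +$491.53 − $1,361.28 → $0.00
Lowest trial balance = -$1,096.37 (Dec)
Initial deposit = cushion − low point = $491.53 − (-$1,096.37) = $1,587.90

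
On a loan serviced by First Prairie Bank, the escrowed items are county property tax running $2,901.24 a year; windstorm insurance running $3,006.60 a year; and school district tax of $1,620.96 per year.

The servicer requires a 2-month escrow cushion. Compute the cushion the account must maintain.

$1,254.80

County property tax — $2,901.24/yr
Windstorm insurance — $3,006.60/yr
School district tax — $1,620.96/yr
Combined annual = $7,528.80
Monthly escrow = $7,528.80 / 12 = $627.40
Required cushion = 2 × $627.40 = $1,254.80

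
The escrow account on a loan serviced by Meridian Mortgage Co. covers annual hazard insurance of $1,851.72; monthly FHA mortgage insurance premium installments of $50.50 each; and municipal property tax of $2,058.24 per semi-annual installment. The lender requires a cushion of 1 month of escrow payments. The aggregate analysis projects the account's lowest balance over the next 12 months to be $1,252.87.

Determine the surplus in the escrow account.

Hazard insurance: $1,851.72 per year
FHA mortgage insurance premium: $50.50 × 12 = $606.00 per year
Municipal property tax: $2,058.24 × 2 = $4,116.48 per year
Yearly total = $1,851.72 + $606.00 + $4,116.48 = $6,574.20
Per month = $6,574.20 / 12 = $547.85
Cushion = 1 × $547.85 = $547.85
Surplus = $1,252.87 − $547.85 = $705.02

$705.02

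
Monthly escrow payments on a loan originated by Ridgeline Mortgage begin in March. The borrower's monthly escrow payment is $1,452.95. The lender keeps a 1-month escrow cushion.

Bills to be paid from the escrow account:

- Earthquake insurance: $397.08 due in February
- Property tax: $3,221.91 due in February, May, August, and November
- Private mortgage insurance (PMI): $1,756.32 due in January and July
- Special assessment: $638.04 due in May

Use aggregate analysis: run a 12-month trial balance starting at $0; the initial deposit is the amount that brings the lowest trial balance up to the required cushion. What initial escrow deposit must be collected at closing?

$1,573.43

Cushion = 1 × $1,452.95 = $1,452.95
Trial balance (start $0, +$1,452.95 each month, − disbursements):
  Mar: +$1,452.95 → $1,452.95
  Apr: +$1,452.95 → $2,905.90
  May: +$1,452.95 − $3,859.95 → $498.90
  Jun: +$1,452.95 → $1,951.85
  Jul: +$1,452.95 − $1,756.32 → $1,648.48
  Aug: +$1,452.95 − $3,221.91 → -$120.48
  Sep: +$1,452.95 → $1,332.47
  Oct: +$1,452.95 → $2,785.42
  Nov: +$1,452.95 − $3,221.91 → $1,016.46
  Dec: +$1,452.95 → $2,469.41
  Jan: +$1,452.95 − $1,756.32 → $2,166.04
  Feb: +$1,452.95 − $3,618.99 → $0.00
Lowest trial balance = -$120.48 (Aug)
Initial deposit = cushion − low point = $1,452.95 − (-$120.48) = $1,573.43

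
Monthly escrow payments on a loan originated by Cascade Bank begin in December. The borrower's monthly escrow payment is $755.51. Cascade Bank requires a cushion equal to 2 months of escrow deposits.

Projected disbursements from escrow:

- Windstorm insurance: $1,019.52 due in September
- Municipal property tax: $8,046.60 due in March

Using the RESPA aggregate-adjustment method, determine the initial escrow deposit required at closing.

Cushion = 2 × $755.51 = $1,511.02
Trial balance (start $0, +$755.51 each month, − disbursements):
  Dec: +$755.51 → $755.51
  Jan: +$755.51 → $1,511.02
  Feb: +$755.51 → $2,266.53
  Mar: +$755.51 − $8,046.60 → -$5,024.56
  Apr: +$755.51 → -$4,269.05
  May: +$755.51 → -$3,513.54
  Jun: +$755.51 → -$2,758.03
  Jul: +$755.51 → -$2,002.52
  Aug: +$755.51 → -$1,247.01
  Sep: +$755.51 − $1,019.52 → -$1,511.02
  Oct: +$755.51 → -$755.51
  Nov: +$755.51 → $0.00
Lowest trial balance = -$5,024.56 (Mar)
Initial deposit = cushion − low point = $1,511.02 − (-$5,024.56) = $6,535.58

$6,535.58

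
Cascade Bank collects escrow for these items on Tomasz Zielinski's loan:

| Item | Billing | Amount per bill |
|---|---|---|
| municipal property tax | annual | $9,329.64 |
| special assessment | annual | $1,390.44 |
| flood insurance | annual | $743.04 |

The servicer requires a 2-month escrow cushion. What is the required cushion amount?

$1,910.52

Municipal property tax = $9,329.64/yr
Special assessment = $1,390.44/yr
Flood insurance = $743.04/yr
Total per year = $11,463.12
Monthly escrow = $11,463.12 ÷ 12 = $955.26
Required cushion = 2 × $955.26 = $1,910.52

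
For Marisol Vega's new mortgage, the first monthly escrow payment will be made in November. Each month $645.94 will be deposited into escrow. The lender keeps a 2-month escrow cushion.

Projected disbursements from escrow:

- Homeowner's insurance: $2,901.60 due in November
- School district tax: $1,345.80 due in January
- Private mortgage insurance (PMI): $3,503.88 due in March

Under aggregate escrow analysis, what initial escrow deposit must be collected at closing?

$5,813.46

Cushion = 2 × $645.94 = $1,291.88
Trial balance (start $0, +$645.94 each month, − disbursements):
  Nov: +$645.94 − $2,901.60 → -$2,255.66
  Dec: +$645.94 → -$1,609.72
  Jan: +$645.94 − $1,345.80 → -$2,309.58
  Feb: +$645.94 → -$1,663.64
  Mar: +$645.94 − $3,503.88 → -$4,521.58
  Apr: +$645.94 → -$3,875.64
  May: +$645.94 → -$3,229.70
  Jun: +$645.94 → -$2,583.76
  Jul: +$645.94 → -$1,937.82
  Aug: +$645.94 → -$1,291.88
  Sep: +$645.94 → -$645.94
  Oct: +$645.94 → $0.00
Lowest trial balance = -$4,521.58 (Mar)
Initial deposit = cushion − low point = $1,291.88 − (-$4,521.58) = $5,813.46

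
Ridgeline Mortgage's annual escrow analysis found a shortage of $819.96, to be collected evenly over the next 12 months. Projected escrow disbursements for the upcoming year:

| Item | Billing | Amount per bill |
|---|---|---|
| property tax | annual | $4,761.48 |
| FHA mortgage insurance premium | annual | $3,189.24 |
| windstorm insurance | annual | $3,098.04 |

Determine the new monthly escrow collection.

Property tax: $4,761.48 annually
FHA mortgage insurance premium: $3,189.24 annually
Windstorm insurance: $3,098.04 annually
Total per year = $4,761.48 + $3,189.24 + $3,098.04 = $11,048.76
Monthly = $11,048.76 / 12 = $920.73
Monthly shortage recovery: $819.96 / 12 = $68.33
New monthly escrow = $920.73 + $68.33 = $989.06

$989.06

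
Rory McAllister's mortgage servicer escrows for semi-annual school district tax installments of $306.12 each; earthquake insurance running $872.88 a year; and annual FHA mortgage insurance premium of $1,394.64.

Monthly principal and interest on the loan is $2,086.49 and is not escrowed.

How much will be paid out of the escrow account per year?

$2,879.76

School district tax = $306.12 × 2 = $612.24
Earthquake insurance = $872.88
FHA mortgage insurance premium = $1,394.64
Annual escrow total = $2,879.76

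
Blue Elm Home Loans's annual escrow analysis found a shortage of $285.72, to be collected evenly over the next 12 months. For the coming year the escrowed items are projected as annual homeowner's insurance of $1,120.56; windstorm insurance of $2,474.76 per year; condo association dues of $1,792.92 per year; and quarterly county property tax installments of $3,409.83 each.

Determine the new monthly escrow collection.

$1,609.44

Homeowner's insurance: $1,120.56 per year
Windstorm insurance: $2,474.76 per year
Condo association dues: $1,792.92 per year
County property tax: $3,409.83 × 4 = $13,639.32 per year
Annual escrow total = $1,120.56 + $2,474.76 + $1,792.92 + $13,639.32 = $19,027.56
Monthly = $19,027.56 / 12 = $1,585.63
Shortage per month = $285.72 / 12 = $23.81
Adjusted monthly = $1,585.63 + $23.81 = $1,609.44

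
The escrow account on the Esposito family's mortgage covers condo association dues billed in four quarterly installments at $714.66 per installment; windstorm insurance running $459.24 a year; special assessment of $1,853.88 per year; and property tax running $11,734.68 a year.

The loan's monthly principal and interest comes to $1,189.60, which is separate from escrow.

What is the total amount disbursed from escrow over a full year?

Condo association dues = $714.66 × 4 = $2,858.64
Windstorm insurance = $459.24
Special assessment = $1,853.88
Property tax = $11,734.68
Total per year = $16,906.44

$16,906.44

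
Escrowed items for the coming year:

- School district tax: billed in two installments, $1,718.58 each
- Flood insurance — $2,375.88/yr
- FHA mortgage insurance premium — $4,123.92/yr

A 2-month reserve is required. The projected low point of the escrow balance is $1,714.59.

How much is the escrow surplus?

School district tax: $1,718.58 × 2 = $3,437.16 annually
Flood insurance: $2,375.88 annually
FHA mortgage insurance premium: $4,123.92 annually
Total annual escrow = $9,936.96
Base monthly escrow = $9,936.96 / 12 = $828.08
Cushion = 2 × $828.08 = $1,656.16
Surplus = $1,714.59 − $1,656.16 = $58.43

$58.43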